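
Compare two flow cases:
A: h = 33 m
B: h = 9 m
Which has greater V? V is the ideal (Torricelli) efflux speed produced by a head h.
V(A) = 25.45 m/s, V(B) = 13.29 m/s. Answer: A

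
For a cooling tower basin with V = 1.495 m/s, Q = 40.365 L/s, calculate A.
Formula: Q = A V
Substituting knowns: 40.365 = A·1.495·1000
Solving for A: A = (40.365/1000)/1.495 = 0.027 m²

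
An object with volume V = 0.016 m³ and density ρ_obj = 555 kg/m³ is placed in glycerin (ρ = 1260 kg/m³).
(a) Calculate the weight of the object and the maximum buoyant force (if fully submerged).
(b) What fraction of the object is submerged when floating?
(a) W=rho_obj*g*V=555*9.81*0.016=87.1 N; F_B(max)=rho*g*V=1260*9.81*0.016=197.8 N
(b) Floating fraction=rho_obj/rho=555/1260=0.440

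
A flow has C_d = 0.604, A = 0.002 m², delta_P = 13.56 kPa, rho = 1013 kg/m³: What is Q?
Formula: Q = C_d A \sqrt{\frac{2 \Delta P}{\rho}}
Q = 0.604·0.002·√(2·(13.56·1000)/1013)·1000 = 6.25 L/s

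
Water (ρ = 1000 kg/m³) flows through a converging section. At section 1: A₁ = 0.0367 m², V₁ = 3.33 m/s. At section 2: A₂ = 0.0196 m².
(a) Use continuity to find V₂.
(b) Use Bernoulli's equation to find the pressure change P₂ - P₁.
(a) Continuity: A₁V₁=A₂V₂ -> V₂=A₁V₁/A₂=0.0367*3.33/0.0196=6.24 m/s
(b) Bernoulli: P₂-P₁=0.5*rho*(V₁^2-V₂^2)/1000=0.5*1000*(3.33^2-6.24^2)/1000=-13.92 kPa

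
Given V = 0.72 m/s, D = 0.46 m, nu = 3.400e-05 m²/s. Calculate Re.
Formula: Re = \frac{V D}{\nu}
Re = 0.72·0.46/3.400e-05 = 9741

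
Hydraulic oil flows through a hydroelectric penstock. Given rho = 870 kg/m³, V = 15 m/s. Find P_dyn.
Formula: P_{dyn} = \frac{1}{2} \rho V^2
P_dyn = 0.5·870·15²/1000 = 97.88 kPa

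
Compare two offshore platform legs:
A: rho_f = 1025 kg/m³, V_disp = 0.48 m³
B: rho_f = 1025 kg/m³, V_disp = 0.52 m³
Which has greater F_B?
F_B(A) = 4827 N, F_B(B) = 5229 N. Answer: B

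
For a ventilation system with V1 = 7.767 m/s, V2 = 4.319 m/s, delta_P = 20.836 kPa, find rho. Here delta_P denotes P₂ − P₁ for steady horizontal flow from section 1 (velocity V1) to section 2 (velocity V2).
Formula: \Delta P = \frac{1}{2} \rho (V_1^2 - V_2^2)
Substituting knowns: 20.836 = 0.5·rho·(7.767² − 4.319²)/1000
Solving for rho: rho = 2·(20.836·1000)/(7.767² − 4.319²) = 1000 kg/m³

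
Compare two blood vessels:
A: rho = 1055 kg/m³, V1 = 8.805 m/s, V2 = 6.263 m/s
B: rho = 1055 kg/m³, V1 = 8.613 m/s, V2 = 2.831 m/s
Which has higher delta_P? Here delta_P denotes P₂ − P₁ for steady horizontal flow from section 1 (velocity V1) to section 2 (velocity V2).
delta_P(A) = 20.2 kPa, delta_P(B) = 34.9 kPa. Answer: B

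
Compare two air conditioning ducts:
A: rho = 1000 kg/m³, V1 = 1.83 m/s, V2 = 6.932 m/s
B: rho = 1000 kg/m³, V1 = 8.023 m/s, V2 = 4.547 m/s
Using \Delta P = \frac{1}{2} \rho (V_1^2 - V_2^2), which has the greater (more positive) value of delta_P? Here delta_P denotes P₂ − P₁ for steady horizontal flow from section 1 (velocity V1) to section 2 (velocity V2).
delta_P(A) = -22.35 kPa, delta_P(B) = 21.85 kPa. Answer: B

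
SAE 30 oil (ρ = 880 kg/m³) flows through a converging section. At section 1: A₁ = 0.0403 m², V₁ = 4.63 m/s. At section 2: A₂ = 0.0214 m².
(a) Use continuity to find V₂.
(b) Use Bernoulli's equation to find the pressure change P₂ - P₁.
(a) Continuity: A₁V₁=A₂V₂ -> V₂=A₁V₁/A₂=0.0403*4.63/0.0214=8.72 m/s
(b) Bernoulli: P₂-P₁=0.5*rho*(V₁^2-V₂^2)/1000=0.5*880*(4.63^2-8.72^2)/1000=-24.02 kPa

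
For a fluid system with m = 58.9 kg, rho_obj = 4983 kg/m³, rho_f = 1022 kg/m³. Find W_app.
Formula: W_{app} = mg\left(1 - \frac{\rho_f}{\rho_{obj}}\right)
W_app = 58.9·9.81·(1 − 1022/4983) = 459.3 N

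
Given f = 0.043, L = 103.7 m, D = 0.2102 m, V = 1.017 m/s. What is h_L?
Formula: h_L = f \frac{L}{D} \frac{V^2}{2g}
h_L = 0.043·(103.7/0.2102)·1.017²/(2·9.81) = 1.118 m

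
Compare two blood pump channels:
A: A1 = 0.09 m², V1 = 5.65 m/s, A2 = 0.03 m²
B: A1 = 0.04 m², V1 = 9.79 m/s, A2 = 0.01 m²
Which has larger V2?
V2(A) = 16.95 m/s, V2(B) = 39.16 m/s. Answer: B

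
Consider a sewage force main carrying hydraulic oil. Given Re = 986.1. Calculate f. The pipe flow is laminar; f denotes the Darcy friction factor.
Formula: f = \frac{64}{Re}
f = 64/986.1 = 0.0649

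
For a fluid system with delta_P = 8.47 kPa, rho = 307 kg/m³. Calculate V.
Formula: V = \sqrt{\frac{2 \Delta P}{\rho}}
V = √(2·(8.47·1000)/307) = 7.428 m/s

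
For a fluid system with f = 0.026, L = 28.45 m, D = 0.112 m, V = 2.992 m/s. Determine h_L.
Formula: h_L = f \frac{L}{D} \frac{V^2}{2g}
h_L = 0.026·(28.45/0.112)·2.992²/(2·9.81) = 3.013 m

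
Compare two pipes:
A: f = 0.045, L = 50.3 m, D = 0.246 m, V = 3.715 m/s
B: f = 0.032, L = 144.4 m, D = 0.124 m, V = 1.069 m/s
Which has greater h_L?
h_L(A) = 6.472 m, h_L(B) = 2.17 m. Answer: A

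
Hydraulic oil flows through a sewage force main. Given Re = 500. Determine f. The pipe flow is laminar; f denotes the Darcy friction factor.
Formula: f = \frac{64}{Re}
f = 64/500 = 0.128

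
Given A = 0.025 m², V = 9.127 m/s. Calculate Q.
Formula: Q = A V
Q = 0.025·9.127·1000 = 228.2 L/s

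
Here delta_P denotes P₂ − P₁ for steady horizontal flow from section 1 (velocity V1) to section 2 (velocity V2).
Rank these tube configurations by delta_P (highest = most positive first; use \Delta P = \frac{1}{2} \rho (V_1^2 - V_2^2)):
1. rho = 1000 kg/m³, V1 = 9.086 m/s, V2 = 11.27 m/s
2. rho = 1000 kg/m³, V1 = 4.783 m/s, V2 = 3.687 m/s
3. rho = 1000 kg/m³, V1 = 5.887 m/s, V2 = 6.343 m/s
Case 1: delta_P = -22.23 kPa
Case 2: delta_P = 4.642 kPa
Case 3: delta_P = -2.788 kPa
Ranking (highest first): 2, 3, 1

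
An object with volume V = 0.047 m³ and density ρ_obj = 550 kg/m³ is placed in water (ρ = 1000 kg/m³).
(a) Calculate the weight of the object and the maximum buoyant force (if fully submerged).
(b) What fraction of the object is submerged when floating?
(a) W=rho_obj*g*V=550*9.81*0.047=253.6 N; F_B(max)=rho*g*V=1000*9.81*0.047=461.1 N
(b) Floating fraction=rho_obj/rho=550/1000=0.550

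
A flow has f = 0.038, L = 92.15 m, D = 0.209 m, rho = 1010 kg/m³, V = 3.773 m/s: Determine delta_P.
Formula: \Delta P = f \frac{L}{D} \frac{\rho V^2}{2}
delta_P = 0.038·(92.15/0.209)·0.5·1010·3.773²/1000 = 120.4 kPa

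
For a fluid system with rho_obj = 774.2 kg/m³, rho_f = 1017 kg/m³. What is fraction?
Formula: f_{sub} = \frac{\rho_{obj}}{\rho_f}
fraction = 774.2/1017 = 0.7613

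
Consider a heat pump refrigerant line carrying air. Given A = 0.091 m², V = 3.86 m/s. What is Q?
Formula: Q = A V
Q = 0.091·3.86·1000 = 351.3 L/s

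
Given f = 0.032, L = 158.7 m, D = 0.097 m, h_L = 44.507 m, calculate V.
Formula: h_L = f \frac{L}{D} \frac{V^2}{2g}
Substituting knowns: 44.507 = 0.032·(158.7/0.097)·V²/(2·9.81)
Solving for V: V = √(44.507·2·9.81/(0.032·(158.7/0.097))) = 4.084 m/s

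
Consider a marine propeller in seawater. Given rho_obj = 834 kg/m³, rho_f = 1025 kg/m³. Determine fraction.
Formula: f_{sub} = \frac{\rho_{obj}}{\rho_f}
fraction = 834/1025 = 0.8137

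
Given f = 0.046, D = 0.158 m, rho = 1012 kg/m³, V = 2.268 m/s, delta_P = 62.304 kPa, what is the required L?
Formula: \Delta P = f \frac{L}{D} \frac{\rho V^2}{2}
Substituting knowns: 62.304 = 0.046·(L/0.158)·0.5·1012·2.268²/1000
Solving for L: L = (62.304·1000)·0.158/(0.046·0.5·1012·2.268²) = 82.22 m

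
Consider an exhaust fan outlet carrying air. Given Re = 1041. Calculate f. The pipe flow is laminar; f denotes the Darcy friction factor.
Formula: f = \frac{64}{Re}
f = 64/1041 = 0.06148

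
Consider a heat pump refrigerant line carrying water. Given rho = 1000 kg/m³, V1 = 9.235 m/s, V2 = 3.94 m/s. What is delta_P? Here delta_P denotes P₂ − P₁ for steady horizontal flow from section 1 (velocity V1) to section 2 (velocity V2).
Formula: \Delta P = \frac{1}{2} \rho (V_1^2 - V_2^2)
delta_P = 0.5·1000·(9.235² − 3.94²)/1000 = 34.88 kPa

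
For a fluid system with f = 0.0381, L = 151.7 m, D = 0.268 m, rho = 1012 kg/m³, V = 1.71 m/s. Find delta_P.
Formula: \Delta P = f \frac{L}{D} \frac{\rho V^2}{2}
delta_P = 0.0381·(151.7/0.268)·0.5·1012·1.71²/1000 = 31.91 kPa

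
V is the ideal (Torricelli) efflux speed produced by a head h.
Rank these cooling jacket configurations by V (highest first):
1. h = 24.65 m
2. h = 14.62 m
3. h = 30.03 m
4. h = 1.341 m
Case 1: V = 21.99 m/s
Case 2: V = 16.94 m/s
Case 3: V = 24.27 m/s
Case 4: V = 5.129 m/s
Ranking (highest first): 3, 1, 2, 4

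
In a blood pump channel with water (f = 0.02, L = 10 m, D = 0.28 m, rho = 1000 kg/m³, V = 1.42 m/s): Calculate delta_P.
Formula: \Delta P = f \frac{L}{D} \frac{\rho V^2}{2}
delta_P = 0.02·(10/0.28)·0.5·1000·1.42²/1000 = 0.7201 kPa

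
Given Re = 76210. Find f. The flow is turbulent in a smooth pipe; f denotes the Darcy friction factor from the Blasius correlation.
Formula: f = \frac{0.316}{Re^{0.25}}
f = 0.316/76210^0.25 = 0.01902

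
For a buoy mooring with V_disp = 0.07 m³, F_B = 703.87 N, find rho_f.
Formula: F_B = \rho_f g V_{disp}
Substituting knowns: 703.87 = rho_f·9.81·0.07
Solving for rho_f: rho_f = 703.87/(9.81·0.07) = 1025 kg/m³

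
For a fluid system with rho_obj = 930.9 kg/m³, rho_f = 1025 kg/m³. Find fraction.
Formula: f_{sub} = \frac{\rho_{obj}}{\rho_f}
fraction = 930.9/1025 = 0.9082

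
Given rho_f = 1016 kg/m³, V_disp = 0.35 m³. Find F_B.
Formula: F_B = \rho_f g V_{disp}
F_B = 1016·9.81·0.35 = 3488 N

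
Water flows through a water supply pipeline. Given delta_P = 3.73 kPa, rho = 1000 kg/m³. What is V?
Formula: V = \sqrt{\frac{2 \Delta P}{\rho}}
V = √(2·(3.73·1000)/1000) = 2.731 m/s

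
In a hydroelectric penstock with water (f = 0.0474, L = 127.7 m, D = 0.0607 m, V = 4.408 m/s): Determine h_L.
Formula: h_L = f \frac{L}{D} \frac{V^2}{2g}
h_L = 0.0474·(127.7/0.0607)·4.408²/(2·9.81) = 98.76 m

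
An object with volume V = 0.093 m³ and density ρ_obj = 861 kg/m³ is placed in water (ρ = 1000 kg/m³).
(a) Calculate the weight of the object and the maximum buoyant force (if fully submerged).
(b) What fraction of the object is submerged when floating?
(a) W=rho_obj*g*V=861*9.81*0.093=785.5 N; F_B(max)=rho*g*V=1000*9.81*0.093=912.3 N
(b) Floating fraction=rho_obj/rho=861/1000=0.861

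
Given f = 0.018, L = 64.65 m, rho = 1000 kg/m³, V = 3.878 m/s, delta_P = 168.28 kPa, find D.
Formula: \Delta P = f \frac{L}{D} \frac{\rho V^2}{2}
Substituting knowns: 168.28 = 0.018·(64.65/D)·0.5·1000·3.878²/1000
Solving for D: D = 0.018·64.65·0.5·1000·3.878²/(168.28·1000) = 0.052 m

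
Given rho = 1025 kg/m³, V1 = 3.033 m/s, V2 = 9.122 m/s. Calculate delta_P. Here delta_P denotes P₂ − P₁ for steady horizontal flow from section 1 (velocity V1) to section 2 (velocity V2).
Formula: \Delta P = \frac{1}{2} \rho (V_1^2 - V_2^2)
delta_P = 0.5·1025·(3.033² − 9.122²)/1000 = -37.93 kPa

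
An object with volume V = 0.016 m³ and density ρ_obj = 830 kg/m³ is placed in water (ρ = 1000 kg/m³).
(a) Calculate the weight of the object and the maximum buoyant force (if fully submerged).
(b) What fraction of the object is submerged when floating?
(a) W=rho_obj*g*V=830*9.81*0.016=130.3 N; F_B(max)=rho*g*V=1000*9.81*0.016=157.0 N
(b) Floating fraction=rho_obj/rho=830/1000=0.830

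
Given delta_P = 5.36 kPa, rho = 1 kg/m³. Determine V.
Formula: V = \sqrt{\frac{2 \Delta P}{\rho}}
V = √(2·(5.36·1000)/1) = 103.5 m/s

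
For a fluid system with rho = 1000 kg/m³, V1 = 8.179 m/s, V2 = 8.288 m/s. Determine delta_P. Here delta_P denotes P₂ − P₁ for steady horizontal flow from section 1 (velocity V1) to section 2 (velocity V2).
Formula: \Delta P = \frac{1}{2} \rho (V_1^2 - V_2^2)
delta_P = 0.5·1000·(8.179² − 8.288²)/1000 = -0.8975 kPa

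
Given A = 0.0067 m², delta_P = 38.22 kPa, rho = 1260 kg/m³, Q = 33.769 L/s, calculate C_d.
Formula: Q = C_d A \sqrt{\frac{2 \Delta P}{\rho}}
Substituting knowns: 33.769 = C_d·0.0067·√(2·(38.22·1000)/1260)·1000
Solving for C_d: C_d = (33.769/1000)/(0.0067·√(2·(38.22·1000)/1260)) = 0.6471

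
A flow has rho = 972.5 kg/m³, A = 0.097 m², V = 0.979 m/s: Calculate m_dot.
Formula: \dot{m} = \rho A V
m_dot = 972.5·0.097·0.979 = 92.35 kg/s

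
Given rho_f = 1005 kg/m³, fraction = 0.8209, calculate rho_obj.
Formula: f_{sub} = \frac{\rho_{obj}}{\rho_f}
Substituting knowns: 0.8209 = rho_obj/1005
Solving for rho_obj: rho_obj = 0.8209·1005 = 825 kg/m³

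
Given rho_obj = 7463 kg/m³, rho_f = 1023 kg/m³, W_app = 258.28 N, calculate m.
Formula: W_{app} = mg\left(1 - \frac{\rho_f}{\rho_{obj}}\right)
Substituting knowns: 258.28 = m·9.81·(1 − 1023/7463)
Solving for m: m = 258.28/(9.81·(1 − 1023/7463)) = 30.51 kg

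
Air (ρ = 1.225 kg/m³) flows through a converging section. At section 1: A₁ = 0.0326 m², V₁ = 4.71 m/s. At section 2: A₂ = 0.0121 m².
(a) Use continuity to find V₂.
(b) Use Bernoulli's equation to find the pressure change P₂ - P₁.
(a) Continuity: A₁V₁=A₂V₂ -> V₂=A₁V₁/A₂=0.0326*4.71/0.0121=12.69 m/s
(b) Bernoulli: P₂-P₁=0.5*rho*(V₁^2-V₂^2)/1000=0.5*1.225*(4.71^2-12.69^2)/1000=-0.08505 kPa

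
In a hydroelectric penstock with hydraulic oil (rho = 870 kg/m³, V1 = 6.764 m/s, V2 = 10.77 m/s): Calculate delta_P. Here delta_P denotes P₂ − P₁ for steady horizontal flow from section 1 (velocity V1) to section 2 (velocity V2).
Formula: \Delta P = \frac{1}{2} \rho (V_1^2 - V_2^2)
delta_P = 0.5·870·(6.764² − 10.77²)/1000 = -30.55 kPa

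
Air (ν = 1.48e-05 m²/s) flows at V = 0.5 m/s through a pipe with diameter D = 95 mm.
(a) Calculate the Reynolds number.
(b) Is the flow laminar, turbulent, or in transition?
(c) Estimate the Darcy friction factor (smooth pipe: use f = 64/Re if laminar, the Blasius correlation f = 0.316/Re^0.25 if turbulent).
(a) Re = V·D/ν = 0.5·0.095/1.48e-05 = 3209.5
(b) Flow regime: transition (2300 ≤ Re ≤ 4000)
(c) Friction factor: f ≈ 0.04 (transitional regime, no simple correlation)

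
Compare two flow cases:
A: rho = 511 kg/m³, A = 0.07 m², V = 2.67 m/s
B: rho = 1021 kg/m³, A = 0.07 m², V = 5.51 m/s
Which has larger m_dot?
m_dot(A) = 95.51 kg/s, m_dot(B) = 393.8 kg/s. Answer: B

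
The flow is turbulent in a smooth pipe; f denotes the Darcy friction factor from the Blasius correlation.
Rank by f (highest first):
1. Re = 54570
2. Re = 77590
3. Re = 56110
Case 1: f = 0.02068
Case 2: f = 0.01893
Case 3: f = 0.02053
Ranking (highest first): 1, 3, 2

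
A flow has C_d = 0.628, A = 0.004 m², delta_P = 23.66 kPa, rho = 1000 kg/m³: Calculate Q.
Formula: Q = C_d A \sqrt{\frac{2 \Delta P}{\rho}}
Q = 0.628·0.004·√(2·(23.66·1000)/1000)·1000 = 17.28 L/s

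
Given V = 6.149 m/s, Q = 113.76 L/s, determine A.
Formula: Q = A V
Substituting knowns: 113.76 = A·6.149·1000
Solving for A: A = (113.76/1000)/6.149 = 0.0185 m²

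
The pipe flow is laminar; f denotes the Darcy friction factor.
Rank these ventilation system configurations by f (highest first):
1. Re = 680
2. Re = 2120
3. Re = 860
Case 1: f = 0.09412
Case 2: f = 0.03019
Case 3: f = 0.07442
Ranking (highest first): 1, 3, 2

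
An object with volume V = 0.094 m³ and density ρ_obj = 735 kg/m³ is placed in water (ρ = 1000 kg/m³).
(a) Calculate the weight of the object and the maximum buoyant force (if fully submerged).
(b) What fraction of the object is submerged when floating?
(a) W=rho_obj*g*V=735*9.81*0.094=677.8 N; F_B(max)=rho*g*V=1000*9.81*0.094=922.1 N
(b) Floating fraction=rho_obj/rho=735/1000=0.735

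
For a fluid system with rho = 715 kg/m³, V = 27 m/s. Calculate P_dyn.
Formula: P_{dyn} = \frac{1}{2} \rho V^2
P_dyn = 0.5·715·27²/1000 = 260.6 kPa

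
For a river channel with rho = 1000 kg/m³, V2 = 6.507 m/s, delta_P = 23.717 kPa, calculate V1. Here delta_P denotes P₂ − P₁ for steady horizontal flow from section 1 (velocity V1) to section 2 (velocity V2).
Formula: \Delta P = \frac{1}{2} \rho (V_1^2 - V_2^2)
Substituting knowns: 23.717 = 0.5·1000·(V1² − 6.507²)/1000
Solving for V1: V1 = √(6.507² + 2·(23.717·1000)/1000) = 9.475 m/s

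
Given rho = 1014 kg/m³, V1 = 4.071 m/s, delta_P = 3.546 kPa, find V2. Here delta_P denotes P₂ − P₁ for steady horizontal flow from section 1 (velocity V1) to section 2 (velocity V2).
Formula: \Delta P = \frac{1}{2} \rho (V_1^2 - V_2^2)
Substituting knowns: 3.546 = 0.5·1014·(4.071² − V2²)/1000
Solving for V2: V2 = √(4.071² − 2·(3.546·1000)/1014) = 3.095 m/s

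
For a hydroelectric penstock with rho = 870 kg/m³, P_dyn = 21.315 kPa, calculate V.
Formula: P_{dyn} = \frac{1}{2} \rho V^2
Substituting knowns: 21.315 = 0.5·870·V²/1000
Solving for V: V = √(2·(21.315·1000)/870) = 7 m/s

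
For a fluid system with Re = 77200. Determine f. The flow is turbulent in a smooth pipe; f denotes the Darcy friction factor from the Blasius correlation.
Formula: f = \frac{0.316}{Re^{0.25}}
f = 0.316/77200^0.25 = 0.01896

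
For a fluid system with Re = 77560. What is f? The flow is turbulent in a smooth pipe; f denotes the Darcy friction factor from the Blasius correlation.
Formula: f = \frac{0.316}{Re^{0.25}}
f = 0.316/77560^0.25 = 0.01894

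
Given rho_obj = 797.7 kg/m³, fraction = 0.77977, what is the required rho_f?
Formula: f_{sub} = \frac{\rho_{obj}}{\rho_f}
Substituting knowns: 0.77977 = 797.7/rho_f
Solving for rho_f: rho_f = 797.7/0.77977 = 1023 kg/m³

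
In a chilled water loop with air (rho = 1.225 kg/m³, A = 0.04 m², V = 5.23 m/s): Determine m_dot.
Formula: \dot{m} = \rho A V
m_dot = 1.225·0.04·5.23 = 0.2563 kg/s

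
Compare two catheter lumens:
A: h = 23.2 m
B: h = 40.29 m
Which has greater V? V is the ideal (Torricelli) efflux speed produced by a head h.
V(A) = 21.34 m/s, V(B) = 28.12 m/s. Answer: B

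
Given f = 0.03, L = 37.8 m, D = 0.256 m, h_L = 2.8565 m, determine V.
Formula: h_L = f \frac{L}{D} \frac{V^2}{2g}
Substituting knowns: 2.8565 = 0.03·(37.8/0.256)·V²/(2·9.81)
Solving for V: V = √(2.8565·2·9.81/(0.03·(37.8/0.256))) = 3.557 m/s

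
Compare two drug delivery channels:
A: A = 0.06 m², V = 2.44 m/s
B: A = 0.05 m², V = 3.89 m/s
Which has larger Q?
Q(A) = 146.4 L/s, Q(B) = 194.5 L/s. Answer: B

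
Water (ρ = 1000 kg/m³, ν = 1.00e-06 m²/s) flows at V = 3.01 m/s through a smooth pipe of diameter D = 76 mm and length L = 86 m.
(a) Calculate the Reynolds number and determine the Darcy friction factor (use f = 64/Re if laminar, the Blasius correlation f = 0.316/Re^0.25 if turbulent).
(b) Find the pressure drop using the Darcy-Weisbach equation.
(a) Re = V·D/ν = 3.01·0.076/1.00e-06 = 228760 → turbulent (Re > 4000); f = 0.316/Re^0.25 = 0.316/228760^0.25 = 0.014449 (Blasius is strictly valid for Re ≲ 1e5; used here as the smooth-pipe estimate the problem specifies)
(b) Darcy-Weisbach: ΔP = f·(L/D)·½ρV²/1000 = 0.014449·(86/0.076)·½·1000·3.01²/1000 = 74.07 kPa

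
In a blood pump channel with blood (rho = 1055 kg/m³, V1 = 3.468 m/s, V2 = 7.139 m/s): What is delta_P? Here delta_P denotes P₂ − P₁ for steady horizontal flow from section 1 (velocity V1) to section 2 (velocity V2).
Formula: \Delta P = \frac{1}{2} \rho (V_1^2 - V_2^2)
delta_P = 0.5·1055·(3.468² − 7.139²)/1000 = -20.54 kPa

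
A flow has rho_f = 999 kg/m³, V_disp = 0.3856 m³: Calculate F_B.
Formula: F_B = \rho_f g V_{disp}
F_B = 999·9.81·0.3856 = 3779 N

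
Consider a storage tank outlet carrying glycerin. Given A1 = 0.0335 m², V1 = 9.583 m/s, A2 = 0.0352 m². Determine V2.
Formula: V_2 = \frac{A_1 V_1}{A_2}
V2 = 0.0335·9.583/0.0352 = 9.12 m/s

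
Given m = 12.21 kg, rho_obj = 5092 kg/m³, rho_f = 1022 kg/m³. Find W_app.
Formula: W_{app} = mg\left(1 - \frac{\rho_f}{\rho_{obj}}\right)
W_app = 12.21·9.81·(1 − 1022/5092) = 95.74 N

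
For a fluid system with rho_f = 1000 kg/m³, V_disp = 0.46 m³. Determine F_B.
Formula: F_B = \rho_f g V_{disp}
F_B = 1000·9.81·0.46 = 4513 N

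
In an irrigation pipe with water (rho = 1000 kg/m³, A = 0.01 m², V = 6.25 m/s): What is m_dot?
Formula: \dot{m} = \rho A V
m_dot = 1000·0.01·6.25 = 62.5 kg/s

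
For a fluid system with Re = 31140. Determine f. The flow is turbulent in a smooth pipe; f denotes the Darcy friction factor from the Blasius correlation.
Formula: f = \frac{0.316}{Re^{0.25}}
f = 0.316/31140^0.25 = 0.02379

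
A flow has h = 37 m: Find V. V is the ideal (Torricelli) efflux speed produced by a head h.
Formula: V = \sqrt{2 g h}
V = √(2·9.81·37) = 26.94 m/s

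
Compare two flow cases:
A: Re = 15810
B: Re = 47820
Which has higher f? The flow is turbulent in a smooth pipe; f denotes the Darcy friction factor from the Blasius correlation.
f(A) = 0.02818, f(B) = 0.02137. Answer: A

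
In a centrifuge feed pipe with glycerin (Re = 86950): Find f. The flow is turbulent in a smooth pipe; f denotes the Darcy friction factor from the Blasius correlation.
Formula: f = \frac{0.316}{Re^{0.25}}
f = 0.316/86950^0.25 = 0.0184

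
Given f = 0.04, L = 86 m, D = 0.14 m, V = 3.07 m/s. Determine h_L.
Formula: h_L = f \frac{L}{D} \frac{V^2}{2g}
h_L = 0.04·(86/0.14)·3.07²/(2·9.81) = 11.8 m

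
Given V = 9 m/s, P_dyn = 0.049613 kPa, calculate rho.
Formula: P_{dyn} = \frac{1}{2} \rho V^2
Substituting knowns: 0.049613 = 0.5·rho·9²/1000
Solving for rho: rho = 2·(0.049613·1000)/9² = 1.225 kg/m³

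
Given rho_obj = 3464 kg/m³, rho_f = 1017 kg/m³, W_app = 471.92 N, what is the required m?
Formula: W_{app} = mg\left(1 - \frac{\rho_f}{\rho_{obj}}\right)
Substituting knowns: 471.92 = m·9.81·(1 − 1017/3464)
Solving for m: m = 471.92/(9.81·(1 − 1017/3464)) = 68.1 kg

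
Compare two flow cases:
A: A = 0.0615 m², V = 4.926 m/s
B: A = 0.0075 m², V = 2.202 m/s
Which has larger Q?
Q(A) = 302.9 L/s, Q(B) = 16.51 L/s. Answer: A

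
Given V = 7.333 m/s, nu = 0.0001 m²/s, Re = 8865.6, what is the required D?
Formula: Re = \frac{V D}{\nu}
Substituting knowns: 8865.6 = 7.333·D/0.0001
Solving for D: D = 8865.6·0.0001/7.333 = 0.1209 m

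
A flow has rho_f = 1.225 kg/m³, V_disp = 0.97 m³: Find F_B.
Formula: F_B = \rho_f g V_{disp}
F_B = 1.225·9.81·0.97 = 11.66 N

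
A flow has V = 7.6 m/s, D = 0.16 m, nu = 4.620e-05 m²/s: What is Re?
Formula: Re = \frac{V D}{\nu}
Re = 7.6·0.16/4.620e-05 = 26320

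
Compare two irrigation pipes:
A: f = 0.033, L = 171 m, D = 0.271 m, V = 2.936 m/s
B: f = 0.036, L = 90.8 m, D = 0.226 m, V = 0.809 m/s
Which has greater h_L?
h_L(A) = 9.149 m, h_L(B) = 0.4825 m. Answer: A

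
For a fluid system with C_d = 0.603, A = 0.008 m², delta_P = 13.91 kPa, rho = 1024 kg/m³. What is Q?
Formula: Q = C_d A \sqrt{\frac{2 \Delta P}{\rho}}
Q = 0.603·0.008·√(2·(13.91·1000)/1024)·1000 = 25.14 L/s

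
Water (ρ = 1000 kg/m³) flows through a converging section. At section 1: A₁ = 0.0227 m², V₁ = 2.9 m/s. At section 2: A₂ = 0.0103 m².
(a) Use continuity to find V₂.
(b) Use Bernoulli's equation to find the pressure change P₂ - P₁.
(a) Continuity: A₁V₁=A₂V₂ -> V₂=A₁V₁/A₂=0.0227*2.9/0.0103=6.39 m/s
(b) Bernoulli: P₂-P₁=0.5*rho*(V₁^2-V₂^2)/1000=0.5*1000*(2.9^2-6.39^2)/1000=-16.21 kPa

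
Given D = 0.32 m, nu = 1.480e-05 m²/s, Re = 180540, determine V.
Formula: Re = \frac{V D}{\nu}
Substituting knowns: 180540 = V·0.32/1.480e-05
Solving for V: V = 180540·1.480e-05/0.32 = 8.35 m/s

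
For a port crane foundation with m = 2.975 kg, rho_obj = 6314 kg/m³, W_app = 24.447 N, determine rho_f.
Formula: W_{app} = mg\left(1 - \frac{\rho_f}{\rho_{obj}}\right)
Substituting knowns: 24.447 = 2.975·9.81·(1 − rho_f/6314)
Solving for rho_f: rho_f = 6314·(1 − 24.447/(2.975·9.81)) = 1025 kg/m³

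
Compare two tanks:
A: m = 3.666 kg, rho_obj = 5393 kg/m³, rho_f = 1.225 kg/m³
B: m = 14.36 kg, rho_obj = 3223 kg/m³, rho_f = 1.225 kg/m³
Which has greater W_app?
W_app(A) = 35.96 N, W_app(B) = 140.8 N. Answer: B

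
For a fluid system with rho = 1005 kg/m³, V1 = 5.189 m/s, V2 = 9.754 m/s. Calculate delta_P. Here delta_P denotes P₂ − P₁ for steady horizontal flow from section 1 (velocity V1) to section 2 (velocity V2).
Formula: \Delta P = \frac{1}{2} \rho (V_1^2 - V_2^2)
delta_P = 0.5·1005·(5.189² − 9.754²)/1000 = -34.28 kPa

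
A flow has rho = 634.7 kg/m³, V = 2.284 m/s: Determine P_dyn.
Formula: P_{dyn} = \frac{1}{2} \rho V^2
P_dyn = 0.5·634.7·2.284²/1000 = 1.656 kPa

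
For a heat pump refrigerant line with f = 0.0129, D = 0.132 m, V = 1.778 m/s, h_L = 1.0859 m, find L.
Formula: h_L = f \frac{L}{D} \frac{V^2}{2g}
Substituting knowns: 1.0859 = 0.0129·(L/0.132)·1.778²/(2·9.81)
Solving for L: L = 1.0859·2·9.81·0.132/(0.0129·1.778²) = 68.96 m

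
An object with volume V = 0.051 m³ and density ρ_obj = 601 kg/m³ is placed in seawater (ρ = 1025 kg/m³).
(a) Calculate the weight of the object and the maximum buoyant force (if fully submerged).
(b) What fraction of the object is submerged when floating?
(a) W=rho_obj*g*V=601*9.81*0.051=300.7 N; F_B(max)=rho*g*V=1025*9.81*0.051=512.8 N
(b) Floating fraction=rho_obj/rho=601/1025=0.586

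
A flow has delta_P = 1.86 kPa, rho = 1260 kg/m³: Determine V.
Formula: V = \sqrt{\frac{2 \Delta P}{\rho}}
V = √(2·(1.86·1000)/1260) = 1.718 m/s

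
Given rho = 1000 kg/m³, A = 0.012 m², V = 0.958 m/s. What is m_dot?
Formula: \dot{m} = \rho A V
m_dot = 1000·0.012·0.958 = 11.5 kg/s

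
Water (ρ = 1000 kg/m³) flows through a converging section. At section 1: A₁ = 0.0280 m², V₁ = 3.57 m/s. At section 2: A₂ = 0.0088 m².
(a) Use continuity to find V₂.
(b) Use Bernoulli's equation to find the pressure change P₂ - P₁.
(a) Continuity: A₁V₁=A₂V₂ -> V₂=A₁V₁/A₂=0.0280*3.57/0.0088=11.36 m/s
(b) Bernoulli: P₂-P₁=0.5*rho*(V₁^2-V₂^2)/1000=0.5*1000*(3.57^2-11.36^2)/1000=-58.15 kPa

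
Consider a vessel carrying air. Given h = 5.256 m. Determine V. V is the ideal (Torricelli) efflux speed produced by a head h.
Formula: V = \sqrt{2 g h}
V = √(2·9.81·5.256) = 10.15 m/s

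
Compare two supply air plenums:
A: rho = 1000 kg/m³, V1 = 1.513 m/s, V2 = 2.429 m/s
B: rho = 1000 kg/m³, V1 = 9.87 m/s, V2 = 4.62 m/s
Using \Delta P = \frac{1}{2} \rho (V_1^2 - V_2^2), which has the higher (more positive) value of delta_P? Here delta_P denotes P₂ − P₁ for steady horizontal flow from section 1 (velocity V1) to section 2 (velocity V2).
delta_P(A) = -1.805 kPa, delta_P(B) = 38.04 kPa. Answer: B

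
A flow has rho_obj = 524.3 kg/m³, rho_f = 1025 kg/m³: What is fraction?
Formula: f_{sub} = \frac{\rho_{obj}}{\rho_f}
fraction = 524.3/1025 = 0.5115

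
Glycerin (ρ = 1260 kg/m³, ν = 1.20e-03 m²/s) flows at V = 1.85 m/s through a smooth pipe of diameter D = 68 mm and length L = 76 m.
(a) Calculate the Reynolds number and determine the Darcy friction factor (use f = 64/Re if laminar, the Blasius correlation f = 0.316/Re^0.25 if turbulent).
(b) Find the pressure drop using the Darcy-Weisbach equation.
(a) Re = V·D/ν = 1.85·0.068/1.20e-03 = 104.83 → laminar (Re < 2300); f = 64/Re = 64/104.83 = 0.61051
(b) Darcy-Weisbach: ΔP = f·(L/D)·½ρV²/1000 = 0.61051·(76/0.068)·½·1260·1.85²/1000 = 1471 kPa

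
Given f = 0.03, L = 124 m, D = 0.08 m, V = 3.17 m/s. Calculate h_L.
Formula: h_L = f \frac{L}{D} \frac{V^2}{2g}
h_L = 0.03·(124/0.08)·3.17²/(2·9.81) = 23.82 m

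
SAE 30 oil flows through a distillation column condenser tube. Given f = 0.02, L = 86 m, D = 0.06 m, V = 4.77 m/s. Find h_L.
Formula: h_L = f \frac{L}{D} \frac{V^2}{2g}
h_L = 0.02·(86/0.06)·4.77²/(2·9.81) = 33.24 m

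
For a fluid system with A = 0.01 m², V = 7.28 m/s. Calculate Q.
Formula: Q = A V
Q = 0.01·7.28·1000 = 72.8 L/s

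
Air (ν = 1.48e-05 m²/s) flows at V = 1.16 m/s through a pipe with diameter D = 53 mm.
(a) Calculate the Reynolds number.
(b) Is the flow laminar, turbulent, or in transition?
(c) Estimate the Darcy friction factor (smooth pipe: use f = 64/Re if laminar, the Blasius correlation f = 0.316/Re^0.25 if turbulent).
(a) Re = V·D/ν = 1.16·0.053/1.48e-05 = 4154.1
(b) Flow regime: turbulent (Re > 4000)
(c) Friction factor: f = 0.316/Re^0.25 = 0.316/4154.1^0.25 = 0.03936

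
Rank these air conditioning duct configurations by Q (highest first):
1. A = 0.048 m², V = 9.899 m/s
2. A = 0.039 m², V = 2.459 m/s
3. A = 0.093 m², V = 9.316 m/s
Case 1: Q = 475.2 L/s
Case 2: Q = 95.9 L/s
Case 3: Q = 866.4 L/s
Ranking (highest first): 3, 1, 2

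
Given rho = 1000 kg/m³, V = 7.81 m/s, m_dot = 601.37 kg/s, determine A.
Formula: \dot{m} = \rho A V
Substituting knowns: 601.37 = 1000·A·7.81
Solving for A: A = 601.37/(1000·7.81) = 0.077 m²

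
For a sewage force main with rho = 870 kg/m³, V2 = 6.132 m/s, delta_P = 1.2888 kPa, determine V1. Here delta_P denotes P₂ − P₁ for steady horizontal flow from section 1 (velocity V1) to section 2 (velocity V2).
Formula: \Delta P = \frac{1}{2} \rho (V_1^2 - V_2^2)
Substituting knowns: 1.2888 = 0.5·870·(V1² − 6.132²)/1000
Solving for V1: V1 = √(6.132² + 2·(1.2888·1000)/870) = 6.369 m/s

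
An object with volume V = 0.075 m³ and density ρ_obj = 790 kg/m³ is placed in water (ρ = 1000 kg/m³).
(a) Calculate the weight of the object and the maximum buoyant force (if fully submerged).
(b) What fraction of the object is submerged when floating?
(a) W=rho_obj*g*V=790*9.81*0.075=581.2 N; F_B(max)=rho*g*V=1000*9.81*0.075=735.8 N
(b) Floating fraction=rho_obj/rho=790/1000=0.790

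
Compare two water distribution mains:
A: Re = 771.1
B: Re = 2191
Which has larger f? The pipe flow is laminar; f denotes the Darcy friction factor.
f(A) = 0.083, f(B) = 0.02921. Answer: A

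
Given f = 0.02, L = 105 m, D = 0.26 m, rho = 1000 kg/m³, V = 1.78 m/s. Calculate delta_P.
Formula: \Delta P = f \frac{L}{D} \frac{\rho V^2}{2}
delta_P = 0.02·(105/0.26)·0.5·1000·1.78²/1000 = 12.8 kPa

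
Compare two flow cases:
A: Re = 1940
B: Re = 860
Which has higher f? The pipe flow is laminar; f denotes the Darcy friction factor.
f(A) = 0.03299, f(B) = 0.07442. Answer: B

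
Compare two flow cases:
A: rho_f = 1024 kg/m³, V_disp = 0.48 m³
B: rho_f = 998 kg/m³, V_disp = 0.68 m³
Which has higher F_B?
F_B(A) = 4822 N, F_B(B) = 6657 N. Answer: B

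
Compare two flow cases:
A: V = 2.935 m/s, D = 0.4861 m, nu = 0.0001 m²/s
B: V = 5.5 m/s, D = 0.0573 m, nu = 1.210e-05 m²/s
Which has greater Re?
Re(A) = 14267, Re(B) = 26045. Answer: B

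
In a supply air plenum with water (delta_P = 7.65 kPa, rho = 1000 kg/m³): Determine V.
Formula: V = \sqrt{\frac{2 \Delta P}{\rho}}
V = √(2·(7.65·1000)/1000) = 3.912 m/s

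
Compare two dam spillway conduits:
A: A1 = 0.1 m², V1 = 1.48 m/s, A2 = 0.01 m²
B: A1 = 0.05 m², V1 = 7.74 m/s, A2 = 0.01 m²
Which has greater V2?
V2(A) = 14.8 m/s, V2(B) = 38.7 m/s. Answer: B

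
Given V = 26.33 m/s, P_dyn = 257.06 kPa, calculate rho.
Formula: P_{dyn} = \frac{1}{2} \rho V^2
Substituting knowns: 257.06 = 0.5·rho·26.33²/1000
Solving for rho: rho = 2·(257.06·1000)/26.33² = 741.6 kg/m³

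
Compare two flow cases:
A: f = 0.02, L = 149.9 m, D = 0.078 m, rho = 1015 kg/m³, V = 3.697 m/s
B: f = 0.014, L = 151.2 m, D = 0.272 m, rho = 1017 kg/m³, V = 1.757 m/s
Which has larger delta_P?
delta_P(A) = 266.6 kPa, delta_P(B) = 12.22 kPa. Answer: A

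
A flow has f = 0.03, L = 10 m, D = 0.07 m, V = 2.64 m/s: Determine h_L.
Formula: h_L = f \frac{L}{D} \frac{V^2}{2g}
h_L = 0.03·(10/0.07)·2.64²/(2·9.81) = 1.522 m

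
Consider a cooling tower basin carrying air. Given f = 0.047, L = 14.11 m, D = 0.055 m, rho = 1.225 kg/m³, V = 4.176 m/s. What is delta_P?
Formula: \Delta P = f \frac{L}{D} \frac{\rho V^2}{2}
delta_P = 0.047·(14.11/0.055)·0.5·1.225·4.176²/1000 = 0.1288 kPa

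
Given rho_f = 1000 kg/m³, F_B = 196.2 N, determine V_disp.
Formula: F_B = \rho_f g V_{disp}
Substituting knowns: 196.2 = 1000·9.81·V_disp
Solving for V_disp: V_disp = 196.2/(1000·9.81) = 0.02 m³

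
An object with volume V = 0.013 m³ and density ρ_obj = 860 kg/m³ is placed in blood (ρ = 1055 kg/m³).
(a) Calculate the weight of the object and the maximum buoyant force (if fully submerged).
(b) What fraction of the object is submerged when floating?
(a) W=rho_obj*g*V=860*9.81*0.013=109.7 N; F_B(max)=rho*g*V=1055*9.81*0.013=134.5 N
(b) Floating fraction=rho_obj/rho=860/1055=0.815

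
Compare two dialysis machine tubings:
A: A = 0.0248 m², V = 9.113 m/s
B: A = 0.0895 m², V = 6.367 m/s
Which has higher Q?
Q(A) = 226 L/s, Q(B) = 569.8 L/s. Answer: B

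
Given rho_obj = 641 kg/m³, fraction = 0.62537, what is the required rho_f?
Formula: f_{sub} = \frac{\rho_{obj}}{\rho_f}
Substituting knowns: 0.62537 = 641/rho_f
Solving for rho_f: rho_f = 641/0.62537 = 1025 kg/m³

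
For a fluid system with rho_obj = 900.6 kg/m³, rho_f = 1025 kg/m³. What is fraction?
Formula: f_{sub} = \frac{\rho_{obj}}{\rho_f}
fraction = 900.6/1025 = 0.8786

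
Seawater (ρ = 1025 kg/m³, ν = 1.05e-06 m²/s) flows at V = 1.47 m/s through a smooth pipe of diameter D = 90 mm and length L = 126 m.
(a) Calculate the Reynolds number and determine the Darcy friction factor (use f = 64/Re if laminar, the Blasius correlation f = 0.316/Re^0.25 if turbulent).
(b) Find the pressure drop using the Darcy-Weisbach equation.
(a) Re = V·D/ν = 1.47·0.09/1.05e-06 = 126000 → turbulent (Re > 4000); f = 0.316/Re^0.25 = 0.316/126000^0.25 = 0.016772 (Blasius is strictly valid for Re ≲ 1e5; used here as the smooth-pipe estimate the problem specifies)
(b) Darcy-Weisbach: ΔP = f·(L/D)·½ρV²/1000 = 0.016772·(126/0.090)·½·1025·1.47²/1000 = 26 kPa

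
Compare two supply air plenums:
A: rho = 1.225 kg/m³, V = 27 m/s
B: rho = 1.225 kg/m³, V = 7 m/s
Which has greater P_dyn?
P_dyn(A) = 0.4465 kPa, P_dyn(B) = 0.03001 kPa. Answer: A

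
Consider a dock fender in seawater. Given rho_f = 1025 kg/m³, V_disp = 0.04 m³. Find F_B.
Formula: F_B = \rho_f g V_{disp}
F_B = 1025·9.81·0.04 = 402.2 N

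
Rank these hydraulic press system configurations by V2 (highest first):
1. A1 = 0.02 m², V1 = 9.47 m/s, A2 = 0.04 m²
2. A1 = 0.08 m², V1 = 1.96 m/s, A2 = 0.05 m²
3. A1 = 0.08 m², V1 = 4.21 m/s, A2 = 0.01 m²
Case 1: V2 = 4.735 m/s
Case 2: V2 = 3.136 m/s
Case 3: V2 = 33.68 m/s
Ranking (highest first): 3, 1, 2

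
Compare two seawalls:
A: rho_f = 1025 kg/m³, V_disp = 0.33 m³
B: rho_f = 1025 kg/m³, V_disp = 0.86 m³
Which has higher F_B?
F_B(A) = 3318 N, F_B(B) = 8648 N. Answer: B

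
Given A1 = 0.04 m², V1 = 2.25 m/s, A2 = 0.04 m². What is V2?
Formula: V_2 = \frac{A_1 V_1}{A_2}
V2 = 0.04·2.25/0.04 = 2.25 m/s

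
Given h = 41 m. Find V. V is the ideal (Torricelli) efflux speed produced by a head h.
Formula: V = \sqrt{2 g h}
V = √(2·9.81·41) = 28.36 m/s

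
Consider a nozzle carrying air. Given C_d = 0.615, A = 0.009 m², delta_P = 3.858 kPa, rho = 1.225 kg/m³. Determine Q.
Formula: Q = C_d A \sqrt{\frac{2 \Delta P}{\rho}}
Q = 0.615·0.009·√(2·(3.858·1000)/1.225)·1000 = 439.3 L/s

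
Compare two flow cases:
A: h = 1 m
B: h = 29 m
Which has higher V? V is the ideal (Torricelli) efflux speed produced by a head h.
V(A) = 4.429 m/s, V(B) = 23.85 m/s. Answer: B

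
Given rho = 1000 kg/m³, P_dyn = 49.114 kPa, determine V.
Formula: P_{dyn} = \frac{1}{2} \rho V^2
Substituting knowns: 49.114 = 0.5·1000·V²/1000
Solving for V: V = √(2·(49.114·1000)/1000) = 9.911 m/s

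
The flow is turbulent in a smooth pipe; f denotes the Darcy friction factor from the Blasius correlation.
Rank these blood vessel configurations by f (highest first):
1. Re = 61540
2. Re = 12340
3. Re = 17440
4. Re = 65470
Case 1: f = 0.02006
Case 2: f = 0.02998
Case 3: f = 0.0275
Case 4: f = 0.01975
Ranking (highest first): 2, 3, 1, 4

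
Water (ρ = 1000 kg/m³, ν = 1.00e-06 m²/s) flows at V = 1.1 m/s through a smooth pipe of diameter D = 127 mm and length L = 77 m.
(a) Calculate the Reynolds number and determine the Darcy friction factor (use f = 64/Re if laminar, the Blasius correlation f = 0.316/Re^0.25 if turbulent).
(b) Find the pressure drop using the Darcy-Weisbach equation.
(a) Re = V·D/ν = 1.1·0.127/1.00e-06 = 139700 → turbulent (Re > 4000); f = 0.316/Re^0.25 = 0.316/139700^0.25 = 0.016345 (Blasius is strictly valid for Re ≲ 1e5; used here as the smooth-pipe estimate the problem specifies)
(b) Darcy-Weisbach: ΔP = f·(L/D)·½ρV²/1000 = 0.016345·(77/0.127)·½·1000·1.1²/1000 = 5.996 kPa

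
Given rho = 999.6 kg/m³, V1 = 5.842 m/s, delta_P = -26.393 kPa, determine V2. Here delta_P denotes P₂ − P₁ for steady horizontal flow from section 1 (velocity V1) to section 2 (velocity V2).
Formula: \Delta P = \frac{1}{2} \rho (V_1^2 - V_2^2)
Substituting knowns: -26.393 = 0.5·999.6·(5.842² − V2²)/1000
Solving for V2: V2 = √(5.842² − 2·(-26.393·1000)/999.6) = 9.324 m/s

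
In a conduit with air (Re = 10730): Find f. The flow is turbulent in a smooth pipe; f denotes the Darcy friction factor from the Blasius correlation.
Formula: f = \frac{0.316}{Re^{0.25}}
f = 0.316/10730^0.25 = 0.03105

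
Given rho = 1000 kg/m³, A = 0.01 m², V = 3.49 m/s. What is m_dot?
Formula: \dot{m} = \rho A V
m_dot = 1000·0.01·3.49 = 34.9 kg/s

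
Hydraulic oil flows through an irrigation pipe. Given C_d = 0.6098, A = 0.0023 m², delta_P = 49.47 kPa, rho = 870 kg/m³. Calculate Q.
Formula: Q = C_d A \sqrt{\frac{2 \Delta P}{\rho}}
Q = 0.6098·0.0023·√(2·(49.47·1000)/870)·1000 = 14.96 L/s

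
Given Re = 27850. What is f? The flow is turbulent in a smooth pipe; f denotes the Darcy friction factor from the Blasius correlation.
Formula: f = \frac{0.316}{Re^{0.25}}
f = 0.316/27850^0.25 = 0.02446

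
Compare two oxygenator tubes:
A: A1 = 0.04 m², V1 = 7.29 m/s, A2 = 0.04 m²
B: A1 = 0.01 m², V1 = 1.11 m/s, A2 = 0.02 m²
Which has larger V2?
V2(A) = 7.29 m/s, V2(B) = 0.555 m/s. Answer: A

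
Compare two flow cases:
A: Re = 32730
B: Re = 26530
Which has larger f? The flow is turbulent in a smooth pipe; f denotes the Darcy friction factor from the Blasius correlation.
f(A) = 0.02349, f(B) = 0.02476. Answer: B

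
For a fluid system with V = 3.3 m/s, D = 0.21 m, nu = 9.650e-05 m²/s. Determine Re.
Formula: Re = \frac{V D}{\nu}
Re = 3.3·0.21/9.650e-05 = 7181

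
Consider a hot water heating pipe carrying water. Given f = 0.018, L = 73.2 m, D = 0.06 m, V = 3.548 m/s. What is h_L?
Formula: h_L = f \frac{L}{D} \frac{V^2}{2g}
h_L = 0.018·(73.2/0.06)·3.548²/(2·9.81) = 14.09 m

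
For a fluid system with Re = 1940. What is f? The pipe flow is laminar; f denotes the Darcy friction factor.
Formula: f = \frac{64}{Re}
f = 64/1940 = 0.03299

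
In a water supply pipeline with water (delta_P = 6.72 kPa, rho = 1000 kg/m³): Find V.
Formula: V = \sqrt{\frac{2 \Delta P}{\rho}}
V = √(2·(6.72·1000)/1000) = 3.666 m/s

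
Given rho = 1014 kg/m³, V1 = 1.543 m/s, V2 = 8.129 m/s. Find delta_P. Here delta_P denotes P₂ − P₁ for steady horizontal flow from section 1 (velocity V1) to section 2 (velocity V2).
Formula: \Delta P = \frac{1}{2} \rho (V_1^2 - V_2^2)
delta_P = 0.5·1014·(1.543² − 8.129²)/1000 = -32.3 kPa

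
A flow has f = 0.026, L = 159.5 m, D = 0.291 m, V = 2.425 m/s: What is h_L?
Formula: h_L = f \frac{L}{D} \frac{V^2}{2g}
h_L = 0.026·(159.5/0.291)·2.425²/(2·9.81) = 4.271 m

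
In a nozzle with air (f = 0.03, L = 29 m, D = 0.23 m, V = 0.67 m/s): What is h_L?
Formula: h_L = f \frac{L}{D} \frac{V^2}{2g}
h_L = 0.03·(29/0.23)·0.67²/(2·9.81) = 0.08655 m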